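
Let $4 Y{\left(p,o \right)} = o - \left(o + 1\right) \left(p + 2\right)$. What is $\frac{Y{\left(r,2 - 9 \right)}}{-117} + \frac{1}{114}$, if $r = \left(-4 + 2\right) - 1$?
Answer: $\frac{25}{684} \approx 0.03655$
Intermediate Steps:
$r = -3$ ($r = -2 - 1 = -3$)
$Y{\left(p,o \right)} = \frac{o}{4} - \frac{\left(1 + o\right) \left(2 + p\right)}{4}$ ($Y{\left(p,o \right)} = \frac{o - \left(o + 1\right) \left(p + 2\right)}{4} = \frac{o - \left(1 + o\right) \left(2 + p\right)}{4} = \frac{o}{4} - \frac{\left(1 + o\right) \left(2 + p\right)}{4}$)
$\frac{Y{\left(r,2 - 9 \right)}}{-117} + \frac{1}{114} = \frac{- \frac{1}{2} - \frac{2 - 9}{4} - - \frac{3}{4} - \frac{1}{4} \left(2 - 9\right) \left(-3\right)}{-117} + \frac{1}{114} = - \frac{- \frac{1}{2} - \frac{2 - 9}{4} + \frac{3}{4} - \frac{1}{4} \left(2 - 9\right) \left(-3\right)}{117} + \frac{1}{114} = - \frac{- \frac{1}{2} - - \frac{7}{4} + \frac{3}{4} - \left(- \frac{7}{4}\right) \left(-3\right)}{117} + \frac{1}{114} = - \frac{- \frac{1}{2} + \frac{7}{4} + \frac{3}{4} - \frac{21}{4}}{117} + \frac{1}{114} = \left(- \frac{1}{117}\right) \left(- \frac{13}{4}\right) + \frac{1}{114} = \frac{1}{36} + \frac{1}{114} = \frac{25}{684}$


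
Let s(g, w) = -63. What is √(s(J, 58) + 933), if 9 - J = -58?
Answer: √870 ≈ 29.496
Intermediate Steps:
J = 67 (J = 9 - 1*(-58) = 9 + 58 = 67)
√(s(J, 58) + 933) = √(-63 + 933) = √870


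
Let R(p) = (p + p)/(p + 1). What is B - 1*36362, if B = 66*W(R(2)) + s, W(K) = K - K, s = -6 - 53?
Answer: -36421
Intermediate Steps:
s = -59
R(p) = 2*p/(1 + p) (R(p) = (2*p)/(1 + p) = 2*p/(1 + p))
W(K) = 0
B = -59 (B = 66*0 - 59 = 0 - 59 = -59)
B - 1*36362 = -59 - 1*36362 = -59 - 36362 = -36421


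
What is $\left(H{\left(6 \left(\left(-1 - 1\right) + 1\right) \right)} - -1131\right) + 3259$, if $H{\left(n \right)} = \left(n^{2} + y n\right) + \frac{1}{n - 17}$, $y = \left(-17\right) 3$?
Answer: $\frac{108835}{23} \approx 4732.0$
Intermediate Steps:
$y = -51$
$H{\left(n \right)} = n^{2} + \frac{1}{-17 + n} - 51 n$ ($H{\left(n \right)} = \left(n^{2} - 51 n\right) + \frac{1}{n - 17} = \left(n^{2} - 51 n\right) + \frac{1}{-17 + n} = n^{2} + \frac{1}{-17 + n} - 51 n$)
$\left(H{\left(6 \left(\left(-1 - 1\right) + 1\right) \right)} - -1131\right) + 3259 = \left(\frac{1 + \left(6 \left(\left(-1 - 1\right) + 1\right)\right)^{3} - 68 \left(6 \left(\left(-1 - 1\right) + 1\right)\right)^{2} + 867 \cdot 6 \left(\left(-1 - 1\right) + 1\right)}{-17 + 6 \left(\left(-1 - 1\right) + 1\right)} - -1131\right) + 3259 = \left(\frac{1 + \left(6 \left(-2 + 1\right)\right)^{3} - 68 \left(6 \left(-2 + 1\right)\right)^{2} + 867 \cdot 6 \left(-2 + 1\right)}{-17 + 6 \left(-2 + 1\right)} + \left(-325 + 1456\right)\right) + 3259 = \left(\frac{1 + \left(6 \left(-1\right)\right)^{3} - 68 \left(6 \left(-1\right)\right)^{2} + 867 \cdot 6 \left(-1\right)}{-17 + 6 \left(-1\right)} + 1131\right) + 3259 = \left(\frac{1 + \left(-6\right)^{3} - 68 \left(-6\right)^{2} + 867 \left(-6\right)}{-17 - 6} + 1131\right) + 3259 = \left(\frac{1 - 216 - 2448 - 5202}{-23} + 1131\right) + 3259 = \left(- \frac{1 - 216 - 2448 - 5202}{23} + 1131\right) + 3259 = \left(\left(- \frac{1}{23}\right) \left(-7865\right) + 1131\right) + 3259 = \left(\frac{7865}{23} + 1131\right) + 3259 = \frac{33878}{23} + 3259 = \frac{108835}{23}$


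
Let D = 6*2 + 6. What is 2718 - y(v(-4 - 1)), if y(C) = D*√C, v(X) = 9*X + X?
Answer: 2718 - 90*I*√2 ≈ 2718.0 - 127.28*I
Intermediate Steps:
v(X) = 10*X
D = 18 (D = 12 + 6 = 18)
y(C) = 18*√C
2718 - y(v(-4 - 1)) = 2718 - 18*√(10*(-4 - 1)) = 2718 - 18*√(10*(-5)) = 2718 - 18*√(-50) = 2718 - 18*5*I*√2 = 2718 - 90*I*√2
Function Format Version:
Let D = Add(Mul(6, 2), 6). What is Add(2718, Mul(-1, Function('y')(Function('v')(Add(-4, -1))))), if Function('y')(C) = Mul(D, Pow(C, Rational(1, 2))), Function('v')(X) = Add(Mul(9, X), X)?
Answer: Add(2718, Mul(-90, I, Pow(2, Rational(1, 2)))) ≈ Add(2718.0, Mul(-127.28, I))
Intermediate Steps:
Function('v')(X) = Mul(10, X)
D = 18 (D = Add(12, 6) = 18)
Function('y')(C) = Mul(18, Pow(C, Rational(1, 2)))
Add(2718, Mul(-1, Function('y')(Function('v')(Add(-4, -1))))) = Add(2718, Mul(-1, Mul(18, Pow(Mul(10, Add(-4, -1)), Rational(1, 2))))) = Add(2718, Mul(-1, Mul(18, Pow(Mul(10, -5), Rational(1, 2))))) = Add(2718, Mul(-1, Mul(18, Pow(-50, Rational(1, 2))))) = Add(2718, Mul(-1, Mul(18, Mul(5, I, Pow(2, Rational(1, 2)))))) = Add(2718, Mul(-1, Mul(90, I, Pow(2, Rational(1, 2))))) = Add(2718, Mul(-90, I, Pow(2, Rational(1, 2))))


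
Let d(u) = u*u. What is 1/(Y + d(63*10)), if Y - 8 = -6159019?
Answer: -1/5762111 ≈ -1.7355e-7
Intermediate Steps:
d(u) = u²
Y = -6159011 (Y = 8 - 6159019 = -6159011)
1/(Y + d(63*10)) = 1/(-6159011 + (63*10)²) = 1/(-6159011 + 630²) = 1/(-6159011 + 396900) = 1/(-5762111) = -1/5762111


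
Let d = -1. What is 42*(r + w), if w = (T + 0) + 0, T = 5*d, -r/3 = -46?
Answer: 5586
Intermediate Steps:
r = 138 (r = -3*(-46) = 138)
T = -5 (T = 5*(-1) = -5)
w = -5 (w = (-5 + 0) + 0 = -5 + 0 = -5)
42*(r + w) = 42*(138 - 5) = 42*133 = 5586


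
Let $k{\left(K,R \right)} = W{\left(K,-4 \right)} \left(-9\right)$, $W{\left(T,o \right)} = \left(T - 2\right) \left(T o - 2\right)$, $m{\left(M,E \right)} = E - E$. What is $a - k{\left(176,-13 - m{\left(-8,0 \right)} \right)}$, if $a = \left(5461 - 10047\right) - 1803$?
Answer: $-1111985$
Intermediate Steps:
$m{\left(M,E \right)} = 0$
$W{\left(T,o \right)} = \left(-2 + T\right) \left(-2 + T o\right)$
$k{\left(K,R \right)} = -36 - 54 K + 36 K^{2}$ ($k{\left(K,R \right)} = \left(4 - 2 K - 4 K^{2} - 2 K \left(-4\right)\right) \left(-9\right) = \left(4 - 2 K - 4 K^{2} + 8 K\right) \left(-9\right) = \left(4 - 4 K^{2} + 6 K\right) \left(-9\right) = -36 - 54 K + 36 K^{2}$)
$a = -6389$ ($a = -4586 - 1803 = -6389$)
$a - k{\left(176,-13 - m{\left(-8,0 \right)} \right)} = -6389 - \left(-36 - 9504 + 36 \cdot 176^{2}\right) = -6389 - \left(-36 - 9504 + 36 \cdot 30976\right) = -6389 - \left(-36 - 9504 + 1115136\right) = -6389 - 1105596 = -1111985$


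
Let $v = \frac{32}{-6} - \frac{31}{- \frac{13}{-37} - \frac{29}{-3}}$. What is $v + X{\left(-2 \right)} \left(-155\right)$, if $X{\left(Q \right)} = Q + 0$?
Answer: $\frac{1006045}{3336} \approx 301.57$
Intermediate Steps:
$X{\left(Q \right)} = Q$
$v = - \frac{28115}{3336}$ ($v = 32 \left(- \frac{1}{6}\right) - \frac{31}{\left(-13\right) \left(- \frac{1}{37}\right) - - \frac{29}{3}} = - \frac{16}{3} - \frac{31}{\frac{13}{37} + \frac{29}{3}} = - \frac{16}{3} - \frac{31}{\frac{1112}{111}} = - \frac{16}{3} - \frac{3441}{1112} = - \frac{28115}{3336} \approx -8.4278$)
$v + X{\left(-2 \right)} \left(-155\right) = - \frac{28115}{3336} - -310 = - \frac{28115}{3336} + 310 = \frac{1006045}{3336}$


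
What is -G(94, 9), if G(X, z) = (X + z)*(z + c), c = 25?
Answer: -3502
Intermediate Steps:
G(X, z) = (25 + z)*(X + z) (G(X, z) = (X + z)*(z + 25) = (X + z)*(25 + z) = (25 + z)*(X + z))
-G(94, 9) = -(9**2 + 25*94 + 25*9 + 94*9) = -(81 + 2350 + 225 + 846) = -1*3502 = -3502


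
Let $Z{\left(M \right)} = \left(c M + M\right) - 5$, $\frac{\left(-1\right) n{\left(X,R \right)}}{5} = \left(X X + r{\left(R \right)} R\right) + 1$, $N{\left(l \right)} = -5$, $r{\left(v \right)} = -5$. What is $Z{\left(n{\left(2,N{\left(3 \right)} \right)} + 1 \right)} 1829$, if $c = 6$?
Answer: $-1916792$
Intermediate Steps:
$n{\left(X,R \right)} = -5 - 5 X^{2} + 25 R$ ($n{\left(X,R \right)} = - 5 \left(\left(X X - 5 R\right) + 1\right) = - 5 \left(\left(X^{2} - 5 R\right) + 1\right) = - 5 \left(1 + X^{2} - 5 R\right) = -5 - 5 X^{2} + 25 R$)
$Z{\left(M \right)} = -5 + 7 M$ ($Z{\left(M \right)} = \left(6 M + M\right) - 5 = 7 M - 5 = -5 + 7 M$)
$Z{\left(n{\left(2,N{\left(3 \right)} \right)} + 1 \right)} 1829 = \left(-5 + 7 \left(\left(-5 - 5 \cdot 2^{2} + 25 \left(-5\right)\right) + 1\right)\right) 1829 = \left(-5 + 7 \left(\left(-5 - 20 - 125\right) + 1\right)\right) 1829 = \left(-5 + 7 \left(-150 + 1\right)\right) 1829 = \left(-5 + 7 \left(-149\right)\right) 1829 = \left(-5 - 1043\right) 1829 = \left(-1048\right) 1829 = -1916792$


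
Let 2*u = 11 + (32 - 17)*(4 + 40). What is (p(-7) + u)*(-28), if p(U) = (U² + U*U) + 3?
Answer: -12222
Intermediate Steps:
u = 671/2 (u = (11 + (32 - 17)*(4 + 40))/2 = (11 + 15*44)/2 = (11 + 660)/2 = (½)*671 = 671/2 ≈ 335.50)
p(U) = 3 + 2*U² (p(U) = (U² + U²) + 3 = 2*U² + 3 = 3 + 2*U²)
(p(-7) + u)*(-28) = ((3 + 2*(-7)²) + 671/2)*(-28) = ((3 + 2*49) + 671/2)*(-28) = ((3 + 98) + 671/2)*(-28) = (101 + 671/2)*(-28) = (873/2)*(-28) = -12222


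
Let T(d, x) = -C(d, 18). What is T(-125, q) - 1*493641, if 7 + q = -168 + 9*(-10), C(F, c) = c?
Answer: -493659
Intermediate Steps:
q = -265 (q = -7 + (-168 + 9*(-10)) = -7 + (-168 - 90) = -7 - 258 = -265)
T(d, x) = -18 (T(d, x) = -1*18 = -18)
T(-125, q) - 1*493641 = -18 - 1*493641 = -18 - 493641 = -493659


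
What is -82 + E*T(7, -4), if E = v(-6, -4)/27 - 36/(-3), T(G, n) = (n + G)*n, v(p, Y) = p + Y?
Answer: -1994/9 ≈ -221.56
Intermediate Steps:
v(p, Y) = Y + p
T(G, n) = n*(G + n) (T(G, n) = (G + n)*n = n*(G + n))
E = 314/27 (E = (-4 - 6)/27 - 36/(-3) = -10*1/27 - 36*(-⅓) = -10/27 + 12 = 314/27 ≈ 11.630)
-82 + E*T(7, -4) = -82 + 314*(-4*(7 - 4))/27 = -82 + 314*(-4*3)/27 = -82 + (314/27)*(-12) = -82 - 1256/9 = -1994/9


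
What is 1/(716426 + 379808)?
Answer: 1/1096234 ≈ 9.1221e-7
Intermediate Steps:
1/(716426 + 379808) = 1/1096234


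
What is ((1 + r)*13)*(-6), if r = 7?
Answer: -624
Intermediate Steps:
((1 + r)*13)*(-6) = ((1 + 7)*13)*(-6) = (8*13)*(-6) = 104*(-6) = -624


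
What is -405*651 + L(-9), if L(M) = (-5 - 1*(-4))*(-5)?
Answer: -263650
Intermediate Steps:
L(M) = 5 (L(M) = (-5 + 4)*(-5) = -1*(-5) = 5)
-405*651 + L(-9) = -405*651 + 5 = -263655 + 5 = -263650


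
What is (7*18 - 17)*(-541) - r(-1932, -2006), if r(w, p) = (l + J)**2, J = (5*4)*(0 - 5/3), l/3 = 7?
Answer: -532090/9 ≈ -59121.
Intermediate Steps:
l = 21 (l = 3*7 = 21)
J = -100/3 (J = 20*(0 - 5*1/3) = 20*(0 - 5/3) = 20*(-5/3) = -100/3 ≈ -33.333)
r(w, p) = 1369/9 (r(w, p) = (21 - 100/3)**2 = (-37/3)**2 = 1369/9)
(7*18 - 17)*(-541) - r(-1932, -2006) = (7*18 - 17)*(-541) - 1*1369/9 = (126 - 17)*(-541) - 1369/9 = 109*(-541) - 1369/9 = -58969 - 1369/9 = -532090/9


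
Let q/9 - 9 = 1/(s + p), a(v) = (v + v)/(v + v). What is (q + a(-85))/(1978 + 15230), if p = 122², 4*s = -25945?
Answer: 459083/96338988 ≈ 0.0047653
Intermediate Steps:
s = -25945/4 (s = (¼)*(-25945) = -25945/4 ≈ -6486.3)
p = 14884
a(v) = 1 (a(v) = (2*v)/((2*v)) = (2*v)*(1/(2*v)) = 1)
q = 906969/11197 (q = 81 + 9/(-25945/4 + 14884) = 81 + 9/(33591/4) = 81 + 9*(4/33591) = 81 + 12/11197 = 906969/11197 ≈ 81.001)
(q + a(-85))/(1978 + 15230) = (906969/11197 + 1)/(1978 + 15230) = (918166/11197)/17208 = (918166/11197)*(1/17208) = 459083/96338988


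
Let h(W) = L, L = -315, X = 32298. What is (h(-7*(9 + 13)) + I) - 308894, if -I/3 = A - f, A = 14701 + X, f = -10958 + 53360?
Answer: -323000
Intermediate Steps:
f = 42402
h(W) = -315
A = 46999 (A = 14701 + 32298 = 46999)
I = -13791 (I = -3*(46999 - 1*42402) = -3*(46999 - 42402) = -3*4597 = -13791)
(h(-7*(9 + 13)) + I) - 308894 = (-315 - 13791) - 308894 = -14106 - 308894 = -323000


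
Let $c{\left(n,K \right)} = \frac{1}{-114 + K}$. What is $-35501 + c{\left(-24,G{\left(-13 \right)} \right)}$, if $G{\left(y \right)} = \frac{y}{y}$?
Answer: $- \frac{4011614}{113} \approx -35501.0$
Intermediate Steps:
$G{\left(y \right)} = 1$
$-35501 + c{\left(-24,G{\left(-13 \right)} \right)} = -35501 + \frac{1}{-114 + 1} = -35501 + \frac{1}{-113} = -35501 - \frac{1}{113} = - \frac{4011614}{113}$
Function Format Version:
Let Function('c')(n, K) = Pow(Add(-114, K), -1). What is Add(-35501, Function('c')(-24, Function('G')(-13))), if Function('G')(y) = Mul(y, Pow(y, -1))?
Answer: Rational(-4011614, 113) ≈ -35501.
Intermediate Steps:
Function('G')(y) = 1
Add(-35501, Function('c')(-24, Function('G')(-13))) = Add(-35501, Pow(Add(-114, 1), -1)) = Add(-35501, Pow(-113, -1)) = Add(-35501, Rational(-1, 113)) = Rational(-4011614, 113)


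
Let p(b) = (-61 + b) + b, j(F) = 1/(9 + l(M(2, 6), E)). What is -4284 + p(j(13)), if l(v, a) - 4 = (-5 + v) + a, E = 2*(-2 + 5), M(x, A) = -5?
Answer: -39103/9 ≈ -4344.8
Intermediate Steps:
E = 6 (E = 2*3 = 6)
l(v, a) = -1 + a + v (l(v, a) = 4 + ((-5 + v) + a) = 4 + (-5 + a + v) = -1 + a + v)
j(F) = ⅑ (j(F) = 1/(9 + (-1 + 6 - 5)) = 1/(9 + 0) = 1/9 = ⅑)
p(b) = -61 + 2*b
-4284 + p(j(13)) = -4284 + (-61 + 2*(⅑)) = -4284 + (-61 + 2/9) = -4284 - 547/9 = -39103/9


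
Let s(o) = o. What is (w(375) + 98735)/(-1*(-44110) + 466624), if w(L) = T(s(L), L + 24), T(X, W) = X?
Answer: 49555/255367 ≈ 0.19405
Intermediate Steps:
w(L) = L
(w(375) + 98735)/(-1*(-44110) + 466624) = (375 + 98735)/(-1*(-44110) + 466624) = 99110/(44110 + 466624) = 99110/510734 = 99110*(1/510734) = 49555/255367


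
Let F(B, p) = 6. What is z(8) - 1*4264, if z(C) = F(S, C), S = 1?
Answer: -4258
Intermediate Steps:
z(C) = 6
z(8) - 1*4264 = 6 - 1*4264 = 6 - 4264 = -4258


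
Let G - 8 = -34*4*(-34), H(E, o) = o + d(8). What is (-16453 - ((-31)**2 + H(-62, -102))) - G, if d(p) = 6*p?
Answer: -21992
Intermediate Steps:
H(E, o) = 48 + o (H(E, o) = o + 6*8 = o + 48 = 48 + o)
G = 4632 (G = 8 - 34*4*(-34) = 8 - 136*(-34) = 8 + 4624 = 4632)
(-16453 - ((-31)**2 + H(-62, -102))) - G = (-16453 - ((-31)**2 + (48 - 102))) - 1*4632 = (-16453 - (961 - 54)) - 4632 = (-16453 - 1*907) - 4632 = (-16453 - 907) - 4632 = -17360 - 4632 = -21992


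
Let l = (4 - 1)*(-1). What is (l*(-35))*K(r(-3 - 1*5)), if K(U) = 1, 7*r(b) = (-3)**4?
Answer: 105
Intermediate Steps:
r(b) = 81/7 (r(b) = (1/7)*(-3)**4 = (1/7)*81 = 81/7)
l = -3 (l = 3*(-1) = -3)
(l*(-35))*K(r(-3 - 1*5)) = -3*(-35)*1 = 105*1 = 105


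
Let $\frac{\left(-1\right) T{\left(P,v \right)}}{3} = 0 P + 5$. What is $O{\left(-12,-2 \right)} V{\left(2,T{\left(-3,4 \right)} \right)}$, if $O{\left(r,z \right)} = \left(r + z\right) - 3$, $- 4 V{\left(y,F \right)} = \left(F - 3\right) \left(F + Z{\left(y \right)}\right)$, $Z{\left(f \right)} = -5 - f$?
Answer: $1683$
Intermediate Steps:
$T{\left(P,v \right)} = -15$ ($T{\left(P,v \right)} = - 3 \left(0 P + 5\right) = - 3 \left(0 + 5\right) = \left(-3\right) 5 = -15$)
$V{\left(y,F \right)} = - \frac{\left(-3 + F\right) \left(-5 + F - y\right)}{4}$ ($V{\left(y,F \right)} = - \frac{\left(F - 3\right) \left(F - \left(5 + y\right)\right)}{4} = - \frac{\left(-3 + F\right) \left(-5 + F - y\right)}{4}$)
$O{\left(r,z \right)} = -3 + r + z$
$O{\left(-12,-2 \right)} V{\left(2,T{\left(-3,4 \right)} \right)} = \left(-3 - 12 - 2\right) \left(- \frac{15}{4} + 2 \left(-15\right) - \frac{3}{2} - \frac{\left(-15\right)^{2}}{4} + \frac{1}{4} \left(-15\right) 2\right) = - 17 \left(- \frac{15}{4} - 30 - \frac{3}{2} - \frac{225}{4} - \frac{15}{2}\right) = \left(-17\right) \left(-99\right) = 1683$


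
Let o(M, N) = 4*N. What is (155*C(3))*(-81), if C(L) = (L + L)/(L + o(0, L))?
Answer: -5022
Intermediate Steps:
C(L) = 2/5 (C(L) = (L + L)/(L + 4*L) = (2*L)/((5*L)) = (2*L)*(1/(5*L)) = 2/5)
(155*C(3))*(-81) = (155*(2/5))*(-81) = 62*(-81) = -5022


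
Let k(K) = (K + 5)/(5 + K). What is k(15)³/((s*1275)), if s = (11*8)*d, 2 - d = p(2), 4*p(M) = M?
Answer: 1/168300 ≈ 5.9418e-6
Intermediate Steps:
p(M) = M/4
k(K) = 1 (k(K) = (5 + K)/(5 + K) = 1)
d = 3/2 (d = 2 - 2/4 = 2 - 1*½ = 2 - ½ = 3/2 ≈ 1.5000)
s = 132 (s = (11*8)*(3/2) = 88*(3/2) = 132)
k(15)³/((s*1275)) = 1³/((132*1275)) = 1/168300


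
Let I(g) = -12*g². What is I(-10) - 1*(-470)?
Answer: -730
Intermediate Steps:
I(-10) - 1*(-470) = -12*(-10)² - 1*(-470) = -12*100 + 470 = -1200 + 470 = -730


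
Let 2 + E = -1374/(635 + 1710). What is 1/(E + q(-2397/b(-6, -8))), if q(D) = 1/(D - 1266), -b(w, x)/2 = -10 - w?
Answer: -5874225/15194072 ≈ -0.38661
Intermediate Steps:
b(w, x) = 20 + 2*w (b(w, x) = -2*(-10 - w) = 20 + 2*w)
q(D) = 1/(-1266 + D)
E = -6064/2345 (E = -2 - 1374/(635 + 1710) = -2 - 1374/2345 = -6064/2345 ≈ -2.5859)
1/(E + q(-2397/b(-6, -8))) = 1/(-6064/2345 + 1/(-1266 - 2397/(20 + 2*(-6)))) = 1/(-6064/2345 + 1/(-1266 - 2397/(20 - 12))) = 1/(-6064/2345 + 1/(-1266 - 2397/8)) = 1/(-6064/2345 + 1/(-12525/8)) = 1/(-6064/2345 - 8/12525) = 1/(-15194072/5874225) = -5874225/15194072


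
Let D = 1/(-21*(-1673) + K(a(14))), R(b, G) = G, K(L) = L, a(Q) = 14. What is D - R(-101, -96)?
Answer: 3374113/35147 ≈ 96.000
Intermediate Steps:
D = 1/35147 (D = 1/(-21*(-1673) + 14) = 1/(35133 + 14) = 1/35147 ≈ 2.8452e-5)
D - R(-101, -96) = 1/35147 - 1*(-96) = 1/35147 + 96 = 3374113/35147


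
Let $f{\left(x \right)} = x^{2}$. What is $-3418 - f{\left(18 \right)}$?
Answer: $-3742$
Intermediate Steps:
$-3418 - f{\left(18 \right)} = -3418 - 18^{2} = -3418 - 324 = -3742$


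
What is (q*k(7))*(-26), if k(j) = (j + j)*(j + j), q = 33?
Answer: -168168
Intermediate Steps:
k(j) = 4*j² (k(j) = (2*j)*(2*j) = 4*j²)
(q*k(7))*(-26) = (33*(4*7²))*(-26) = (33*(4*49))*(-26) = (33*196)*(-26) = 6468*(-26) = -168168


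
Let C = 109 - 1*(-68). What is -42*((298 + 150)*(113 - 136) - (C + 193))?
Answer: 448308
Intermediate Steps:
C = 177 (C = 109 + 68 = 177)
-42*((298 + 150)*(113 - 136) - (C + 193)) = -42*((298 + 150)*(113 - 136) - (177 + 193)) = -42*(448*(-23) - 1*370) = -42*(-10304 - 370) = -42*(-10674) = 448308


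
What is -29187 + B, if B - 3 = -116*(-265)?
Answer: 1556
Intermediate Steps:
B = 30743 (B = 3 - 116*(-265) = 3 + 30740 = 30743)
-29187 + B = -29187 + 30743 = 1556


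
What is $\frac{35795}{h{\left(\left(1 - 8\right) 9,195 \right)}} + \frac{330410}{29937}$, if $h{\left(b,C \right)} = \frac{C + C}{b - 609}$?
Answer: $- \frac{23999430766}{389181} \approx -61667.0$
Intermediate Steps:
$h{\left(b,C \right)} = \frac{2 C}{-609 + b}$
$\frac{35795}{h{\left(\left(1 - 8\right) 9,195 \right)}} + \frac{330410}{29937} = \frac{35795}{2 \cdot 195 \frac{1}{-609 + \left(1 - 8\right) 9}} + \frac{330410}{29937} = \frac{35795}{2 \cdot 195 \frac{1}{-609 - 63}} + 330410 \cdot \frac{1}{29937} = \frac{35795}{2 \cdot 195 \frac{1}{-609 - 63}} + \frac{330410}{29937} = \frac{35795}{2 \cdot 195 \frac{1}{-672}} + \frac{330410}{29937} = \frac{35795}{2 \cdot 195 \left(- \frac{1}{672}\right)} + \frac{330410}{29937} = \frac{35795}{- \frac{65}{112}} + \frac{330410}{29937} = 35795 \left(- \frac{112}{65}\right) + \frac{330410}{29937} = - \frac{801808}{13} + \frac{330410}{29937} = - \frac{23999430766}{389181}$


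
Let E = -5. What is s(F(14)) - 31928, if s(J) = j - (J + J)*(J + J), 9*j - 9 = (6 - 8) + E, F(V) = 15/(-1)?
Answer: -295450/9 ≈ -32828.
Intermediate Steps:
F(V) = -15 (F(V) = 15*(-1) = -15)
j = 2/9 (j = 1 + ((6 - 8) - 5)/9 = 1 + (-2 - 5)/9 = 1 + (⅑)*(-7) = 1 - 7/9 = 2/9 ≈ 0.22222)
s(J) = 2/9 - 4*J² (s(J) = 2/9 - (J + J)*(J + J) = 2/9 - 2*J*2*J = 2/9 - 4*J²)
s(F(14)) - 31928 = (2/9 - 4*(-15)²) - 31928 = (2/9 - 4*225) - 31928 = (2/9 - 900) - 31928 = -8098/9 - 31928 = -295450/9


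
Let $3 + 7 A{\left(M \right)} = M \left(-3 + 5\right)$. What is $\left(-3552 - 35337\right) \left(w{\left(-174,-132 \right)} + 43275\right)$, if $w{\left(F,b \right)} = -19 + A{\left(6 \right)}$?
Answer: $- \frac{11775628089}{7} \approx -1.6822 \cdot 10^{9}$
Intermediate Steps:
$A{\left(M \right)} = - \frac{3}{7} + \frac{2 M}{7}$ ($A{\left(M \right)} = - \frac{3}{7} + \frac{M \left(-3 + 5\right)}{7} = - \frac{3}{7} + \frac{M 2}{7} = - \frac{3}{7} + \frac{2 M}{7}$)
$w{\left(F,b \right)} = - \frac{124}{7}$ ($w{\left(F,b \right)} = -19 + \left(- \frac{3}{7} + \frac{2}{7} \cdot 6\right) = -19 + \left(- \frac{3}{7} + \frac{12}{7}\right) = -19 + \frac{9}{7} = - \frac{124}{7}$)
$\left(-3552 - 35337\right) \left(w{\left(-174,-132 \right)} + 43275\right) = \left(-3552 - 35337\right) \left(- \frac{124}{7} + 43275\right) = \left(-38889\right) \frac{302801}{7} = - \frac{11775628089}{7}$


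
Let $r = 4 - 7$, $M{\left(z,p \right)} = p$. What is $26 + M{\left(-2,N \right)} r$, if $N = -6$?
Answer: $44$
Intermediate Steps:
$r = -3$
$26 + M{\left(-2,N \right)} r = 26 - -18 = 26 + 18 = 44$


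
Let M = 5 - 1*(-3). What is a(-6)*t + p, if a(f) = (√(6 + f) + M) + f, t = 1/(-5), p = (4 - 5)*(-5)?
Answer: 23/5 ≈ 4.6000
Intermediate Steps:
p = 5 (p = -1*(-5) = 5)
M = 8 (M = 5 + 3 = 8)
t = -⅕ ≈ -0.20000
a(f) = 8 + f + √(6 + f) (a(f) = (√(6 + f) + 8) + f = (8 + √(6 + f)) + f = 8 + f + √(6 + f))
a(-6)*t + p = (8 - 6 + √(6 - 6))*(-⅕) + 5 = (8 - 6 + √0)*(-⅕) + 5 = (8 - 6 + 0)*(-⅕) + 5 = 2*(-⅕) + 5 = -⅖ + 5 = 23/5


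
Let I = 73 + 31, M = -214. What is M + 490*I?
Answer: 50746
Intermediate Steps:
I = 104
M + 490*I = -214 + 490*104 = -214 + 50960 = 50746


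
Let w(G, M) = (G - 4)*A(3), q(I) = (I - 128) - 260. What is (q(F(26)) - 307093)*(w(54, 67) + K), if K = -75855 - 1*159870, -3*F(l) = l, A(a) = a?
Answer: 72436878225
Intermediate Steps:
F(l) = -l/3
q(I) = -388 + I (q(I) = (-128 + I) - 260 = -388 + I)
w(G, M) = -12 + 3*G (w(G, M) = (G - 4)*3 = (-4 + G)*3 = -12 + 3*G)
K = -235725 (K = -75855 - 159870 = -235725)
(q(F(26)) - 307093)*(w(54, 67) + K) = ((-388 - ⅓*26) - 307093)*((-12 + 3*54) - 235725) = ((-388 - 26/3) - 307093)*((-12 + 162) - 235725) = (-1190/3 - 307093)*(150 - 235725) = -922469/3*(-235575) = 72436878225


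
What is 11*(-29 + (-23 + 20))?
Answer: -352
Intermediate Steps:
11*(-29 + (-23 + 20)) = 11*(-29 - 3) = 11*(-32) = -352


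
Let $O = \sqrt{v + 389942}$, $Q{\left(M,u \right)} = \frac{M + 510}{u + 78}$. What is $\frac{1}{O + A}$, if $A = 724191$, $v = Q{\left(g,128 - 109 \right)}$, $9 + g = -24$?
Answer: $\frac{70246527}{50871864809806} - \frac{\sqrt{3669010547}}{50871864809806} \approx 1.3797 \cdot 10^{-6}$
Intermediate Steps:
$g = -33$ ($g = -9 - 24 = -33$)
$Q{\left(M,u \right)} = \frac{510 + M}{78 + u}$
$v = \frac{477}{97}$ ($v = \frac{510 - 33}{78 + \left(128 - 109\right)} = \frac{1}{78 + 19} \cdot 477 = \frac{1}{97} \cdot 477 = \frac{477}{97} \approx 4.9175$)
$O = \frac{\sqrt{3669010547}}{97}$ ($O = \sqrt{\frac{477}{97} + 389942} = \sqrt{\frac{37824851}{97}} = \frac{\sqrt{3669010547}}{97} \approx 624.46$)
$\frac{1}{O + A} = \frac{1}{\frac{\sqrt{3669010547}}{97} + 724191} = \frac{1}{724191 + \frac{\sqrt{3669010547}}{97}}$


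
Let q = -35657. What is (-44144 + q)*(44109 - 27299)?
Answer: -1341454810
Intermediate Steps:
(-44144 + q)*(44109 - 27299) = (-44144 - 35657)*(44109 - 27299) = -79801*16810 = -1341454810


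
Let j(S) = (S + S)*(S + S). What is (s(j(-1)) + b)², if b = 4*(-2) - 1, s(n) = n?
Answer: 25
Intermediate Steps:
j(S) = 4*S² (j(S) = (2*S)*(2*S) = 4*S²)
b = -9 (b = -8 - 1 = -9)
(s(j(-1)) + b)² = (4*(-1)² - 9)² = (4*1 - 9)² = (4 - 9)² = (-5)² = 25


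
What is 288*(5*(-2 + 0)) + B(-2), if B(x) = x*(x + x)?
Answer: -2872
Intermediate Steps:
B(x) = 2*x² (B(x) = x*(2*x) = 2*x²)
288*(5*(-2 + 0)) + B(-2) = 288*(5*(-2 + 0)) + 2*(-2)² = 288*(5*(-2)) + 2*4 = 288*(-10) + 8 = -2880 + 8 = -2872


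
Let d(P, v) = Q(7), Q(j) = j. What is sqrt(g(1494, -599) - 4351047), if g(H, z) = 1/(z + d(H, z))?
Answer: 5*I*sqrt(3812213341)/148 ≈ 2085.9*I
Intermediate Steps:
d(P, v) = 7
g(H, z) = 1/(7 + z) (g(H, z) = 1/(z + 7) = 1/(7 + z))
sqrt(g(1494, -599) - 4351047) = sqrt(1/(7 - 599) - 4351047) = sqrt(1/(-592) - 4351047) = sqrt(-1/592 - 4351047) = sqrt(-2575819825/592) = 5*I*sqrt(3812213341)/148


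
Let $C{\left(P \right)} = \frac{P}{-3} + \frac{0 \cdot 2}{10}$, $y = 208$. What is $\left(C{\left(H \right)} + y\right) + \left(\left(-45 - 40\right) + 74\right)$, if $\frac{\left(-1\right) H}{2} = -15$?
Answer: $187$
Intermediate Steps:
$H = 30$ ($H = \left(-2\right) \left(-15\right) = 30$)
$C{\left(P \right)} = - \frac{P}{3}$ ($C{\left(P \right)} = P \left(- \frac{1}{3}\right) + 0 \cdot \frac{1}{10} = - \frac{P}{3} + 0 = - \frac{P}{3}$)
$\left(C{\left(H \right)} + y\right) + \left(\left(-45 - 40\right) + 74\right) = \left(\left(- \frac{1}{3}\right) 30 + 208\right) + \left(\left(-45 - 40\right) + 74\right) = \left(-10 + 208\right) + \left(-85 + 74\right) = 198 - 11 = 187$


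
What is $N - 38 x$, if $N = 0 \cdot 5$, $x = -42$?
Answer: $1596$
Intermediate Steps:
$N = 0$
$N - 38 x = 0 - -1596 = 0 + 1596 = 1596$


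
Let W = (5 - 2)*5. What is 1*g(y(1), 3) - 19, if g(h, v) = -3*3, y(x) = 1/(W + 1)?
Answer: -28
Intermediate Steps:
W = 15 (W = 3*5 = 15)
y(x) = 1/16 (y(x) = 1/(15 + 1) = 1/16)
g(h, v) = -9
1*g(y(1), 3) - 19 = 1*(-9) - 19 = -9 - 19 = -28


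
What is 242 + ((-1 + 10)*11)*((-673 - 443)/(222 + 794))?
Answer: 33847/254 ≈ 133.26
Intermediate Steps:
242 + ((-1 + 10)*11)*((-673 - 443)/(222 + 794)) = 242 + (9*11)*(-1116/1016) = 242 + 99*(-1116*1/1016) = 242 + 99*(-279/254) = 242 - 27621/254 = 33847/254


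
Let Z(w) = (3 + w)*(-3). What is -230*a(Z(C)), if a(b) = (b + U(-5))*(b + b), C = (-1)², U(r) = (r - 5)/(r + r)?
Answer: -60720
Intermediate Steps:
U(r) = (-5 + r)/(2*r) (U(r) = (-5 + r)/((2*r)) = (-5 + r)*(1/(2*r)) = (-5 + r)/(2*r))
C = 1
Z(w) = -9 - 3*w
a(b) = 2*b*(1 + b) (a(b) = (b + (½)*(-5 - 5)/(-5))*(b + b) = (b + (½)*(-⅕)*(-10))*(2*b) = (b + 1)*(2*b) = (1 + b)*(2*b) = 2*b*(1 + b))
-230*a(Z(C)) = -460*(-9 - 3*1)*(1 + (-9 - 3*1)) = -460*(-9 - 3)*(1 + (-9 - 3)) = -460*(-12)*(1 - 12) = -460*(-12)*(-11) = -230*264 = -60720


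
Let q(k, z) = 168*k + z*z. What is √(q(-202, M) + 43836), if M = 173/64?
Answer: √40580329/64 ≈ 99.535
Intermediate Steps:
M = 173/64 (M = 173*(1/64) = 173/64 ≈ 2.7031)
q(k, z) = z² + 168*k (q(k, z) = 168*k + z² = z² + 168*k)
√(q(-202, M) + 43836) = √(((173/64)² + 168*(-202)) + 43836) = √((29929/4096 - 33936) + 43836) = √(-138971927/4096 + 43836) = √(40580329/4096) = √40580329/64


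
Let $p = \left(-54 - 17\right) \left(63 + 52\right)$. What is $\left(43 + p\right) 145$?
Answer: $-1177690$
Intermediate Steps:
$p = -8165$ ($p = \left(-71\right) 115 = -8165$)
$\left(43 + p\right) 145 = \left(43 - 8165\right) 145 = \left(-8122\right) 145 = -1177690$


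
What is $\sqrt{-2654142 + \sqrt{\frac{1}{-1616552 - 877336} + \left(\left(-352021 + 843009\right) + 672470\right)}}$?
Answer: $\frac{\sqrt{-64481937773642208 + 77934 \sqrt{113064073223241801}}}{155868} \approx 1628.8 i$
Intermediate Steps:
$\sqrt{-2654142 + \sqrt{\frac{1}{-1616552 - 877336} + \left(\left(-352021 + 843009\right) + 672470\right)}} = \sqrt{-2654142 + \sqrt{\frac{1}{-2493888} + \left(490988 + 672470\right)}} = \sqrt{-2654142 + \sqrt{- \frac{1}{2493888} + 1163458}} = \sqrt{-2654142 + \sqrt{\frac{2901533944703}{2493888}}} = \sqrt{-2654142 + \frac{\sqrt{113064073223241801}}{311736}}$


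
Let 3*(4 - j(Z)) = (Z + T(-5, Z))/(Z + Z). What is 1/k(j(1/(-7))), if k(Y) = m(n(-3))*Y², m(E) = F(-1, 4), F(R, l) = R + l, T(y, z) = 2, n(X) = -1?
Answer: 12/1369 ≈ 0.0087655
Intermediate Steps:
m(E) = 3 (m(E) = -1 + 4 = 3)
j(Z) = 4 - (2 + Z)/(6*Z) (j(Z) = 4 - (Z + 2)/(3*(Z + Z)) = 4 - (2 + Z)/(3*(2*Z)) = 4 - (2 + Z)*1/(2*Z)/3 = 4 - (2 + Z)/(6*Z))
k(Y) = 3*Y²
1/k(j(1/(-7))) = 1/(3*((-2 + 23/(-7))/(6*(1/(-7))))²) = 1/(3*((-2 + 23*(-⅐))/(6*(-⅐)))²) = 1/(3*((⅙)*(-7)*(-2 - 23/7))²) = 1/(3*((⅙)*(-7)*(-37/7))²) = 1/(3*(37/6)²) = 1/(3*(1369/36)) = 1/(1369/12) = 12/1369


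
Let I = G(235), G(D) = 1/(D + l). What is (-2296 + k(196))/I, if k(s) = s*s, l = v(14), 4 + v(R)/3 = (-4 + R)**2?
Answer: 18890760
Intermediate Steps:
v(R) = -12 + 3*(-4 + R)**2
l = 288 (l = -12 + 3*(-4 + 14)**2 = -12 + 3*10**2 = -12 + 3*100 = -12 + 300 = 288)
k(s) = s**2
G(D) = 1/(288 + D) (G(D) = 1/(D + 288) = 1/(288 + D))
I = 1/523 (I = 1/(288 + 235) = 1/523 ≈ 0.0019120)
(-2296 + k(196))/I = (-2296 + 196**2)/(1/523) = (-2296 + 38416)*523 = 36120*523 = 18890760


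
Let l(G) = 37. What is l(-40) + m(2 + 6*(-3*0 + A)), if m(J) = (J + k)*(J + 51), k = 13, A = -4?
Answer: -224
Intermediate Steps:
m(J) = (13 + J)*(51 + J) (m(J) = (J + 13)*(J + 51) = (13 + J)*(51 + J))
l(-40) + m(2 + 6*(-3*0 + A)) = 37 + (663 + (2 + 6*(-3*0 - 4))² + 64*(2 + 6*(-3*0 - 4))) = 37 + (663 + (2 + 6*(0 - 4))² + 64*(2 + 6*(0 - 4))) = 37 + (663 + (2 + 6*(-4))² + 64*(2 + 6*(-4))) = 37 + (663 + (2 - 24)² + 64*(2 - 24)) = 37 + (663 + (-22)² + 64*(-22)) = 37 + (663 + 484 - 1408) = 37 - 261 = -224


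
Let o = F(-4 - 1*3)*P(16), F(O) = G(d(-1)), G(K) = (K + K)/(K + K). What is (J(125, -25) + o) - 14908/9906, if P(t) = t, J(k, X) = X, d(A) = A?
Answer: -52031/4953 ≈ -10.505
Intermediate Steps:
G(K) = 1 (G(K) = (2*K)/((2*K)) = (2*K)*(1/(2*K)) = 1)
F(O) = 1
o = 16 (o = 1*16 = 16)
(J(125, -25) + o) - 14908/9906 = (-25 + 16) - 14908/9906 = -9 - 14908*1/9906 = -9 - 7454/4953 = -52031/4953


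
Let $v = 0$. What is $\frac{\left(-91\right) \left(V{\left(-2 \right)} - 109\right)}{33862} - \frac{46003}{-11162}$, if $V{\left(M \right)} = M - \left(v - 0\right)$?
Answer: $\frac{417625237}{94491911} \approx 4.4197$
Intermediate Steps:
$V{\left(M \right)} = M$ ($V{\left(M \right)} = M - \left(0 - 0\right) = M - \left(0 + 0\right) = M - 0 = M + 0 = M$)
$\frac{\left(-91\right) \left(V{\left(-2 \right)} - 109\right)}{33862} - \frac{46003}{-11162} = \frac{\left(-91\right) \left(-2 - 109\right)}{33862} - \frac{46003}{-11162} = \left(-91\right) \left(-111\right) \frac{1}{33862} - - \frac{46003}{11162} = 10101 \cdot \frac{1}{33862} + \frac{46003}{11162} = \frac{10101}{33862} + \frac{46003}{11162} = \frac{417625237}{94491911}$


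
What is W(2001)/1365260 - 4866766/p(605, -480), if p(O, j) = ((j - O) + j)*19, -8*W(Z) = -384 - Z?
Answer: 10631055702251/64953609760 ≈ 163.67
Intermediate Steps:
W(Z) = 48 + Z/8 (W(Z) = -(-384 - Z)/8 = 48 + Z/8)
p(O, j) = -19*O + 38*j (p(O, j) = (-O + 2*j)*19 = -19*O + 38*j)
W(2001)/1365260 - 4866766/p(605, -480) = (48 + (⅛)*2001)/1365260 - 4866766/(-19*605 + 38*(-480)) = (48 + 2001/8)*(1/1365260) - 4866766/(-11495 - 18240) = (2385/8)*(1/1365260) - 4866766/(-29735) = 477/2184416 - 4866766*(-1/29735) = 477/2184416 + 4866766/29735 = 10631055702251/64953609760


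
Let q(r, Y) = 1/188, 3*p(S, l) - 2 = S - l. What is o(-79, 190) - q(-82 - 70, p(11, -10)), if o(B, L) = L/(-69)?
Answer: -35789/12972 ≈ -2.7589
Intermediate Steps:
p(S, l) = 2/3 - l/3 + S/3 (p(S, l) = 2/3 + (S - l)/3 = 2/3 + (-l/3 + S/3) = 2/3 - l/3 + S/3)
q(r, Y) = 1/188
o(B, L) = -L/69 (o(B, L) = L*(-1/69) = -L/69)
o(-79, 190) - q(-82 - 70, p(11, -10)) = -1/69*190 - 1*1/188 = -190/69 - 1/188 = -35789/12972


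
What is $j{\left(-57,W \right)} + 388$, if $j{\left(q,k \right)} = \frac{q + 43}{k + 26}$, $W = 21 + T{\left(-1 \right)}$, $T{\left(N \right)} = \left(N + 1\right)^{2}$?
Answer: $\frac{18222}{47} \approx 387.7$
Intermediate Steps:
$T{\left(N \right)} = \left(1 + N\right)^{2}$
$W = 21$ ($W = 21 + \left(1 - 1\right)^{2} = 21 + 0^{2} = 21 + 0 = 21$)
$j{\left(q,k \right)} = \frac{43 + q}{26 + k}$
$j{\left(-57,W \right)} + 388 = \frac{43 - 57}{26 + 21} + 388 = \frac{1}{47} \left(-14\right) + 388 = - \frac{14}{47} + 388 = \frac{18222}{47}$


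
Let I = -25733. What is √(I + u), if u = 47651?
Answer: √21918 ≈ 148.05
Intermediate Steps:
√(I + u) = √(-25733 + 47651) = √21918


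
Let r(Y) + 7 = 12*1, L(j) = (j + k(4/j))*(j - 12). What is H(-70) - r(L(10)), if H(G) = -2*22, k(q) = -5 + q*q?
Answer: -49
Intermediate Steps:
k(q) = -5 + q²
H(G) = -44
L(j) = (-12 + j)*(-5 + j + 16/j²) (L(j) = (j + (-5 + (4/j)²))*(j - 12) = (j + (-5 + 16/j²))*(-12 + j) = (-5 + j + 16/j²)*(-12 + j) = (-12 + j)*(-5 + j + 16/j²))
r(Y) = 5 (r(Y) = -7 + 12*1 = -7 + 12 = 5)
H(-70) - r(L(10)) = -44 - 1*5 = -44 - 5 = -49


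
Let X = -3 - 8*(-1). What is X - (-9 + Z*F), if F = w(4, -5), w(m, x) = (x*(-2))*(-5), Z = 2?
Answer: 114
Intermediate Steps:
X = 5 (X = -3 + 8 = 5)
w(m, x) = 10*x (w(m, x) = -2*x*(-5) = 10*x)
F = -50 (F = 10*(-5) = -50)
X - (-9 + Z*F) = 5 - (-9 + 2*(-50)) = 5 - (-9 - 100) = 5 - 1*(-109) = 5 + 109 = 114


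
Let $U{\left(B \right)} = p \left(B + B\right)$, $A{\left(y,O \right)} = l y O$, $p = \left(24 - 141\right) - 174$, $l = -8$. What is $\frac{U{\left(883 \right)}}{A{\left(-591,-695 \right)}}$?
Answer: $\frac{85651}{547660} \approx 0.15639$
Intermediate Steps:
$p = -291$ ($p = -117 - 174 = -291$)
$A{\left(y,O \right)} = - 8 O y$ ($A{\left(y,O \right)} = - 8 y O = - 8 O y$)
$U{\left(B \right)} = - 582 B$ ($U{\left(B \right)} = - 291 \left(B + B\right) = - 291 \cdot 2 B = - 582 B$)
$\frac{U{\left(883 \right)}}{A{\left(-591,-695 \right)}} = \frac{\left(-582\right) 883}{\left(-8\right) \left(-695\right) \left(-591\right)} = - \frac{513906}{-3285960} = \left(-513906\right) \left(- \frac{1}{3285960}\right) = \frac{85651}{547660}$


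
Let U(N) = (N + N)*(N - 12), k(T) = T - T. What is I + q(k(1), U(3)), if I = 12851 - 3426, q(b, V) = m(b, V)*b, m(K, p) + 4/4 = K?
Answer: 9425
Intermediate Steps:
m(K, p) = -1 + K
k(T) = 0
U(N) = 2*N*(-12 + N) (U(N) = (2*N)*(-12 + N) = 2*N*(-12 + N))
q(b, V) = b*(-1 + b) (q(b, V) = (-1 + b)*b = b*(-1 + b))
I = 9425
I + q(k(1), U(3)) = 9425 + 0*(-1 + 0) = 9425 + 0*(-1) = 9425 + 0 = 9425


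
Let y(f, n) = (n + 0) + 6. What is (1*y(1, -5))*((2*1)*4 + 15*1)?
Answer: 23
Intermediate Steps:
y(f, n) = 6 + n (y(f, n) = n + 6 = 6 + n)
(1*y(1, -5))*((2*1)*4 + 15*1) = (1*(6 - 5))*((2*1)*4 + 15*1) = (1*1)*(2*4 + 15) = 1*(8 + 15) = 1*23 = 23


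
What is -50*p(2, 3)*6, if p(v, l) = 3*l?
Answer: -2700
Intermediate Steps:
-50*p(2, 3)*6 = -50*3*3*6 = -450*6 = -50*54 = -2700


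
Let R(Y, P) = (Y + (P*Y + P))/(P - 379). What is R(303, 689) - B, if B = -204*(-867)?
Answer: -54619321/310 ≈ -1.7619e+5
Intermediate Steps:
B = 176868
R(Y, P) = (P + Y + P*Y)/(-379 + P) (R(Y, P) = (Y + (P + P*Y))/(-379 + P) = (P + Y + P*Y)/(-379 + P))
R(303, 689) - B = (689 + 303 + 689*303)/(-379 + 689) - 1*176868 = (689 + 303 + 208767)/310 - 176868 = (1/310)*209759 - 176868 = 209759/310 - 176868 = -54619321/310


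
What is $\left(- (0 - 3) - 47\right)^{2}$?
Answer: $1936$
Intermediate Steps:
$\left(- (0 - 3) - 47\right)^{2} = \left(\left(-1\right) \left(-3\right) - 47\right)^{2} = \left(3 - 47\right)^{2} = \left(-44\right)^{2} = 1936$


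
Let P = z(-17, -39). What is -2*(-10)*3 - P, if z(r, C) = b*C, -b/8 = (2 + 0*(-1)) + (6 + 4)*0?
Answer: -564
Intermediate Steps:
b = -16 (b = -8*((2 + 0*(-1)) + (6 + 4)*0) = -8*((2 + 0) + 10*0) = -8*(2 + 0) = -8*2 = -16)
z(r, C) = -16*C
P = 624 (P = -16*(-39) = 624)
-2*(-10)*3 - P = -2*(-10)*3 - 1*624 = 20*3 - 624 = 60 - 624 = -564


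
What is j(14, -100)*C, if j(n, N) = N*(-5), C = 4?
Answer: 2000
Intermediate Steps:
j(n, N) = -5*N
j(14, -100)*C = -5*(-100)*4 = 500*4 = 2000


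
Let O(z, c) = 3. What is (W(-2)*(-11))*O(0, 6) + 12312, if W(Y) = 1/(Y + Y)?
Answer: 49281/4 ≈ 12320.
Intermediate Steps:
W(Y) = 1/(2*Y)
(W(-2)*(-11))*O(0, 6) + 12312 = (((½)/(-2))*(-11))*3 + 12312 = (((½)*(-½))*(-11))*3 + 12312 = -¼*(-11)*3 + 12312 = (11/4)*3 + 12312 = 33/4 + 12312 = 49281/4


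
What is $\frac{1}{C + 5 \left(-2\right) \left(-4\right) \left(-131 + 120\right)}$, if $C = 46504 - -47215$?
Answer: $\frac{1}{93279} \approx 1.0721 \cdot 10^{-5}$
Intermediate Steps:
$C = 93719$ ($C = 46504 + 47215 = 93719$)
$\frac{1}{C + 5 \left(-2\right) \left(-4\right) \left(-131 + 120\right)} = \frac{1}{93719 + 5 \left(-2\right) \left(-4\right) \left(-131 + 120\right)} = \frac{1}{93719 + \left(-10\right) \left(-4\right) \left(-11\right)} = \frac{1}{93719 + 40 \left(-11\right)} = \frac{1}{93719 - 440} = \frac{1}{93279}$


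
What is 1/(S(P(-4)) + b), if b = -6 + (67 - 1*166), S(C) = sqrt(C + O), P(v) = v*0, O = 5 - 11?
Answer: -35/3677 - I*sqrt(6)/11031 ≈ -0.0095186 - 0.00022206*I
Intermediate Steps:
O = -6
P(v) = 0
S(C) = sqrt(-6 + C) (S(C) = sqrt(C - 6) = sqrt(-6 + C))
b = -105 (b = -6 + (67 - 166) = -6 - 99 = -105)
1/(S(P(-4)) + b) = 1/(sqrt(-6 + 0) - 105) = 1/(sqrt(-6) - 105) = 1/(I*sqrt(6) - 105) = 1/(-105 + I*sqrt(6))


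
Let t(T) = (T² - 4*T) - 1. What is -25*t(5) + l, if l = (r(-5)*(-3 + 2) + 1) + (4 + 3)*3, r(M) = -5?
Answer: -73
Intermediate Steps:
t(T) = -1 + T² - 4*T
l = 27 (l = (-5*(-3 + 2) + 1) + (4 + 3)*3 = (-5*(-1) + 1) + 7*3 = (5 + 1) + 21 = 6 + 21 = 27)
-25*t(5) + l = -25*(-1 + 5² - 4*5) + 27 = -25*(-1 + 25 - 20) + 27 = -25*4 + 27 = -100 + 27 = -73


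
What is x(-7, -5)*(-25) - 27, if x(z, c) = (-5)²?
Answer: -652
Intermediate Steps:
x(z, c) = 25
x(-7, -5)*(-25) - 27 = 25*(-25) - 27 = -625 - 27 = -652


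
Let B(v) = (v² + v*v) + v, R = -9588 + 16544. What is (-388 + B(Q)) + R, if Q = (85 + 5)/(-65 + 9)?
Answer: 2576051/392 ≈ 6571.6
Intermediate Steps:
R = 6956
Q = -45/28 (Q = 90/(-56) = 90*(-1/56) = -45/28 ≈ -1.6071)
B(v) = v + 2*v² (B(v) = (v² + v²) + v = 2*v² + v = v + 2*v²)
(-388 + B(Q)) + R = (-388 - 45*(1 + 2*(-45/28))/28) + 6956 = (-388 - 45*(1 - 45/14)/28) + 6956 = (-388 - 45/28*(-31/14)) + 6956 = (-388 + 1395/392) + 6956 = -150701/392 + 6956 = 2576051/392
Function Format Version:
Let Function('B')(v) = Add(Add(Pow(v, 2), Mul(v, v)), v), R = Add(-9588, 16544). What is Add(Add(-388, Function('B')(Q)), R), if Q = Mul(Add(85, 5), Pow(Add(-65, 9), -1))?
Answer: Rational(2576051, 392) ≈ 6571.6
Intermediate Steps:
R = 6956
Q = Rational(-45, 28) (Q = Mul(90, Pow(-56, -1)) = Mul(90, Rational(-1, 56)) = Rational(-45, 28) ≈ -1.6071)
Function('B')(v) = Add(v, Mul(2, Pow(v, 2))) (Function('B')(v) = Add(Add(Pow(v, 2), Pow(v, 2)), v) = Add(Mul(2, Pow(v, 2)), v) = Add(v, Mul(2, Pow(v, 2))))
Add(Add(-388, Function('B')(Q)), R) = Add(Add(-388, Mul(Rational(-45, 28), Add(1, Mul(2, Rational(-45, 28))))), 6956) = Add(Add(-388, Mul(Rational(-45, 28), Add(1, Rational(-45, 14)))), 6956) = Add(Add(-388, Mul(Rational(-45, 28), Rational(-31, 14))), 6956) = Add(Add(-388, Rational(1395, 392)), 6956) = Add(Rational(-150701, 392), 6956) = Rational(2576051, 392)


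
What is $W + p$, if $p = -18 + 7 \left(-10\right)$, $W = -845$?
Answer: $-933$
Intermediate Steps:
$p = -88$ ($p = -18 - 70 = -88$)
$W + p = -845 - 88 = -933$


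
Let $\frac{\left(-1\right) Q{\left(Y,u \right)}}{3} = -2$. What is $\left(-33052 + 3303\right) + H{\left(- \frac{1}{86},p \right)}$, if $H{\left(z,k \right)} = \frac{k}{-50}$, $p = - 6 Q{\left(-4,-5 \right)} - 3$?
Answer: $- \frac{1487411}{50} \approx -29748.0$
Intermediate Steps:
$Q{\left(Y,u \right)} = 6$ ($Q{\left(Y,u \right)} = \left(-3\right) \left(-2\right) = 6$)
$p = -39$ ($p = \left(-6\right) 6 - 3 = -36 - 3 = -39$)
$H{\left(z,k \right)} = - \frac{k}{50}$ ($H{\left(z,k \right)} = k \left(- \frac{1}{50}\right) = - \frac{k}{50}$)
$\left(-33052 + 3303\right) + H{\left(- \frac{1}{86},p \right)} = \left(-33052 + 3303\right) - - \frac{39}{50} = -29749 + \frac{39}{50} = - \frac{1487411}{50}$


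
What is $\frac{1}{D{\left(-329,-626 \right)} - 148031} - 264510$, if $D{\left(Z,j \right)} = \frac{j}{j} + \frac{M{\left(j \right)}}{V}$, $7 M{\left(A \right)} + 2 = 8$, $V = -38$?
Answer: $- \frac{5207671028563}{19687993} \approx -2.6451 \cdot 10^{5}$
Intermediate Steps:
$M{\left(A \right)} = \frac{6}{7}$ ($M{\left(A \right)} = - \frac{2}{7} + \frac{1}{7} \cdot 8 = - \frac{2}{7} + \frac{8}{7} = \frac{6}{7}$)
$D{\left(Z,j \right)} = \frac{130}{133}$ ($D{\left(Z,j \right)} = \frac{j}{j} + \frac{6}{7 \left(-38\right)} = 1 + \frac{6}{7} \left(- \frac{1}{38}\right) = 1 - \frac{3}{133} = \frac{130}{133}$)
$\frac{1}{D{\left(-329,-626 \right)} - 148031} - 264510 = \frac{1}{\frac{130}{133} - 148031} - 264510 = \frac{1}{- \frac{19687993}{133}} - 264510 = - \frac{133}{19687993} - 264510 = - \frac{5207671028563}{19687993}$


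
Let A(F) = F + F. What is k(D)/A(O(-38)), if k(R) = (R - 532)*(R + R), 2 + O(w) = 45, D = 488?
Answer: -21472/43 ≈ -499.35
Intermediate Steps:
O(w) = 43 (O(w) = -2 + 45 = 43)
A(F) = 2*F
k(R) = 2*R*(-532 + R) (k(R) = (-532 + R)*(2*R) = 2*R*(-532 + R))
k(D)/A(O(-38)) = (2*488*(-532 + 488))/((2*43)) = (2*488*(-44))/86 = -42944*1/86 = -21472/43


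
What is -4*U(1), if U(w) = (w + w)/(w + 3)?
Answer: -2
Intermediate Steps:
U(w) = 2*w/(3 + w) (U(w) = (2*w)/(3 + w) = 2*w/(3 + w))
-4*U(1) = -8/(3 + 1) = -8/4 = -4*1/2 = -2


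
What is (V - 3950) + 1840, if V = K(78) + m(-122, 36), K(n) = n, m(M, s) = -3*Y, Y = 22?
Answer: -2098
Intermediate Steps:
m(M, s) = -66 (m(M, s) = -3*22 = -66)
V = 12 (V = 78 - 66 = 12)
(V - 3950) + 1840 = (12 - 3950) + 1840 = -3938 + 1840 = -2098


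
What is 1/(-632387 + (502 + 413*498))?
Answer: -1/426211 ≈ -2.3463e-6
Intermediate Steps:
1/(-632387 + (502 + 413*498)) = 1/(-632387 + (502 + 205674)) = 1/(-632387 + 206176) = 1/(-426211) = -1/426211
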